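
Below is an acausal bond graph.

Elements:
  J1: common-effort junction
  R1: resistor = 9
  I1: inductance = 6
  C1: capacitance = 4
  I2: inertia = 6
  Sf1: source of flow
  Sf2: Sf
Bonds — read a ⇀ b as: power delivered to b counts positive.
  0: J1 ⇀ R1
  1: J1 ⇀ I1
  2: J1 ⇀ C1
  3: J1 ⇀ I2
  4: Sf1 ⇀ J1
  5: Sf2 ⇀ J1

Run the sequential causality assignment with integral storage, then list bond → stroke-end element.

#0 stroke→R1
#1 stroke→I1
#2 stroke→J1
#3 stroke→I2
#4 stroke→Sf1
#5 stroke→Sf2

β4 stroke→Sf1  (Sf1 (Sf) sets flow on bond)
β5 stroke→Sf2  (source Sf2 imposes f)
β1 stroke→I1  (I1: I, integral causality)
β2 stroke→J1  (C1 outputs effort q/C1)
β0 stroke→R1  (J1 effort already set via bond 2)
β3 stroke→I2  (common-e at J1 fixed by 2)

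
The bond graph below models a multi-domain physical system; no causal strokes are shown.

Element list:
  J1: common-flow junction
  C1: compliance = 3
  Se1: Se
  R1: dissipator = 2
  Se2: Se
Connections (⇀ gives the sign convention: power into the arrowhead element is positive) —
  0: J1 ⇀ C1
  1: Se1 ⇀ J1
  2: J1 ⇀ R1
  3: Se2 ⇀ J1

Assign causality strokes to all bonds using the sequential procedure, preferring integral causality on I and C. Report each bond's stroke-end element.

bond 0 stroke→J1
bond 1 stroke→J1
bond 2 stroke→R1
bond 3 stroke→J1

β1 stroke at J1  (Se1: effort source, stroke at far end)
β3 stroke at J1  (source Se2 imposes e)
β0 stroke at J1  (C1 integral (e out))
β2 stroke at R1  (closing 1-jn rule on J1)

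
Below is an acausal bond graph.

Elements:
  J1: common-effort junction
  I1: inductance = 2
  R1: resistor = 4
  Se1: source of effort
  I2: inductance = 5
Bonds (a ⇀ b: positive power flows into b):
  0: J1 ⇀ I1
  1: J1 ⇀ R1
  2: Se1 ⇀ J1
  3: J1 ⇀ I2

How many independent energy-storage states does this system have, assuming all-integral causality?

bond 2 |J1  (Se1 fixes effort; stroke away)
bond 0 |I1  (0-jn J1 has e-setter on 2)
bond 1 |R1  (0-jn J1 has e-setter on 2)
bond 3 |I2  (0-jn J1 has e-setter on 2)

2  (I1, I2 all integral)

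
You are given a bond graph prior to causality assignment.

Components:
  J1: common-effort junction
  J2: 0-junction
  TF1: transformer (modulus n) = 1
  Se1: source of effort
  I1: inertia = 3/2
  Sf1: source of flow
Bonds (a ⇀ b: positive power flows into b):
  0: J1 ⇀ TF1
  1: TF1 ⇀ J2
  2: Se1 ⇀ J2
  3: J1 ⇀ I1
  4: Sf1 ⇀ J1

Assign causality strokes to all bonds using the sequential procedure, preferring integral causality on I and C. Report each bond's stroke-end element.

b0 →J1
b1 →TF1
b2 →J2
b3 →I1
b4 →Sf1

#2 stroke at J2  (Se1: effort source, stroke at far end)
#4 stroke at Sf1  (Sf1: flow source, stroke at near end)
#1 stroke at TF1  (J2 effort already set via bond 2)
#0 stroke at J1  (TF TF1: opposite of bond 1)
#3 stroke at I1  (J1 effort already set via bond 0)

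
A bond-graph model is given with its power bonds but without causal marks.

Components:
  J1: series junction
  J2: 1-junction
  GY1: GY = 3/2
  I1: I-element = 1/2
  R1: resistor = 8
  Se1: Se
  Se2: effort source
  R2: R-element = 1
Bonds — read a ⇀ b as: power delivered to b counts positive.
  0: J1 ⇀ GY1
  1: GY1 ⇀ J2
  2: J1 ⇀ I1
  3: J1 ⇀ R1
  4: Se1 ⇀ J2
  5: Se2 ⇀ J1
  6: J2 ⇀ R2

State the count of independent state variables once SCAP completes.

1  (I1 all integral)

β4 →J2  (Se1: effort source, stroke at far end)
β5 →J1  (source Se2 imposes e)
β2 →I1  (I1 outputs flow p/I1)
β0 →J1  (1-jn J1 has f-setter on 2)
β3 →J1  (J1: bond 2 brought flow, rest push out)
β1 →J2  (GY1: gyrator matches bond 0)
β6 →R2  (J2: last free bond brings flow in)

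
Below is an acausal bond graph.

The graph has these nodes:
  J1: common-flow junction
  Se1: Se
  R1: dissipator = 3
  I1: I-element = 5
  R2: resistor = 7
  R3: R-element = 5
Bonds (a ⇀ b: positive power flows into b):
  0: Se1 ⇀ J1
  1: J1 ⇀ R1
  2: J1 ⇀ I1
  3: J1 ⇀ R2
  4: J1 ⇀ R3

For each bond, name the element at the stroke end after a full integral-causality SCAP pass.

b0 stroke at J1  (Se1: effort source, stroke at far end)
b2 stroke at I1  (I1 integral (f out))
b1 stroke at J1  (J1: bond 2 brought flow, rest push out)
b3 stroke at J1  (1-jn J1 has f-setter on 2)
b4 stroke at J1  (J1 flow already set via bond 2)

b0 →J1
b1 →J1
b2 →I1
b3 →J1
b4 →J1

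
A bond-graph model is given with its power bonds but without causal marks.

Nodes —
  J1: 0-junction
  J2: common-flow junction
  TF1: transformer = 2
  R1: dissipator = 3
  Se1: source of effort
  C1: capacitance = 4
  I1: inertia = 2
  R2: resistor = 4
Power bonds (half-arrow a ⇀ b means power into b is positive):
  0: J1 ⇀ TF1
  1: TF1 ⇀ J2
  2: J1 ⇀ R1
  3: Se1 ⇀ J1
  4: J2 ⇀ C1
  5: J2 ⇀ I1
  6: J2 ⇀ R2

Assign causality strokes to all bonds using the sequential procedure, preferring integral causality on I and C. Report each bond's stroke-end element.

#3 stroke at J1  (Se1: effort source, stroke at far end)
#0 stroke at TF1  (J1: bond 3 brought effort, rest push out)
#2 stroke at R1  (J1: bond 3 brought effort, rest push out)
#1 stroke at J2  (through TF1, causality passes straight; one stroke at TF1)
#4 stroke at J2  (C1: C, integral causality)
#5 stroke at I1  (I1: I, integral causality)
#6 stroke at J2  (1-jn J2 has f-setter on 5)

b0 |TF1
b1 |J2
b2 |R1
b3 |J1
b4 |J2
b5 |I1
b6 |J2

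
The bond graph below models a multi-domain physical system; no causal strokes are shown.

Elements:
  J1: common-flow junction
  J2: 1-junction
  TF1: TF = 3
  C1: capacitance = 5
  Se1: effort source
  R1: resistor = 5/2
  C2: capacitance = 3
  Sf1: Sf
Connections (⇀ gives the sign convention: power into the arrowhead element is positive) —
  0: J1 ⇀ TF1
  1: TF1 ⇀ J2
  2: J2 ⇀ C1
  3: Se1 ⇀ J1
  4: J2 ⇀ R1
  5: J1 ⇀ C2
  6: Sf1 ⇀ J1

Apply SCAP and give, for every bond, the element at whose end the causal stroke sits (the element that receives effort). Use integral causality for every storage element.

b0 stroke→J1
b1 stroke→TF1
b2 stroke→J2
b3 stroke→J1
b4 stroke→J2
b5 stroke→J1
b6 stroke→Sf1

#3 stroke at J1  (Se1: effort source, stroke at far end)
#6 stroke at Sf1  (Sf1: flow source, stroke at near end)
#0 stroke at J1  (1-jn J1 has f-setter on 6)
#5 stroke at J1  (1-jn J1 has f-setter on 6)
#1 stroke at TF1  (TF TF1: opposite of bond 0)
#2 stroke at J2  (1-jn J2 has f-setter on 1)
#4 stroke at J2  (1-jn J2 has f-setter on 1)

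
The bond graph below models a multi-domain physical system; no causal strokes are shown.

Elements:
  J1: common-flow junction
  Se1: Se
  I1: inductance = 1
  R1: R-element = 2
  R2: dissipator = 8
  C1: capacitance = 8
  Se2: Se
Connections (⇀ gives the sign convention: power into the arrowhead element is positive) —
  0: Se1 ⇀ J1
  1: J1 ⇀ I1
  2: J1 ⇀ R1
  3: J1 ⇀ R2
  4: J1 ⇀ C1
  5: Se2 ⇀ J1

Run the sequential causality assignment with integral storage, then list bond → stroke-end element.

b0 →J1
b1 →I1
b2 →J1
b3 →J1
b4 →J1
b5 →J1

bond 0 stroke at J1  (Se1: effort source, stroke at far end)
bond 5 stroke at J1  (source Se2 imposes e)
bond 1 stroke at I1  (I1 integral (f out))
bond 2 stroke at J1  (J1: bond 1 brought flow, rest push out)
bond 3 stroke at J1  (J1: bond 1 brought flow, rest push out)
bond 4 stroke at J1  (J1: bond 1 brought flow, rest push out)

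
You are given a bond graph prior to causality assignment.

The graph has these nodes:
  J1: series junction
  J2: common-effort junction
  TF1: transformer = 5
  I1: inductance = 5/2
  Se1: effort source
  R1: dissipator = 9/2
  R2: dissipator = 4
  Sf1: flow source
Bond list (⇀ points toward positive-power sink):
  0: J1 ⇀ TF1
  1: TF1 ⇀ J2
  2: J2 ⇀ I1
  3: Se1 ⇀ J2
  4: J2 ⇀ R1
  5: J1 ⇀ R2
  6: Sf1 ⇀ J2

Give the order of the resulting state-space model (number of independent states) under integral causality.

b3 stroke at J2  (Se1: effort source, stroke at far end)
b6 stroke at Sf1  (source Sf1 imposes f)
b1 stroke at TF1  (0-jn J2 has e-setter on 3)
b2 stroke at I1  (common-e at J2 fixed by 3)
b4 stroke at R1  (0-jn J2 has e-setter on 3)
b0 stroke at J1  (TF TF1: opposite of bond 1)
b5 stroke at R2  (only one flow-in slot at J1)

1  (I1 all integral)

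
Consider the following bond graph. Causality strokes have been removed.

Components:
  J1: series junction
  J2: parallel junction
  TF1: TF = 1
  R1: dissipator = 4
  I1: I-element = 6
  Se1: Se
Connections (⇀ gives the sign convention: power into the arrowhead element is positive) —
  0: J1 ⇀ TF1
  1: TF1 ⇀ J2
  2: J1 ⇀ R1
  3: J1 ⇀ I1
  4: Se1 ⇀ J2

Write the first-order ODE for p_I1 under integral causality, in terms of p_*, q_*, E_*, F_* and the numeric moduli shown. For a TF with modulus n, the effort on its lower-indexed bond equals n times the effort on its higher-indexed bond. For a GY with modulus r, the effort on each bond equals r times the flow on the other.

bond 4 stroke at J2  (Se1 fixes effort; stroke away)
bond 1 stroke at TF1  (J2: bond 4 brought effort, rest push out)
bond 0 stroke at J1  (TF1: transformer flips bond 1)
bond 3 stroke at I1  (prefer integral on I1)
bond 2 stroke at J1  (J1 flow already set via bond 3)

dp_I1/dt = -E_Se1 - 2*p_I1/3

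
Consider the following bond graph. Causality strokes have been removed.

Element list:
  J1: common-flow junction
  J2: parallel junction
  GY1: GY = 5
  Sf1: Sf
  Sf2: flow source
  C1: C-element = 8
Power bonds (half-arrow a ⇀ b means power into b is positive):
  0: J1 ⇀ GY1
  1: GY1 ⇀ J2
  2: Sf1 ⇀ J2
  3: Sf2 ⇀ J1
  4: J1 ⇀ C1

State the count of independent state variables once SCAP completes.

b2 |Sf1  (Sf1 (Sf) sets flow on bond)
b3 |Sf2  (source Sf2 imposes f)
b0 |J1  (common-f at J1 fixed by 3)
b4 |J1  (common-f at J1 fixed by 3)
b1 |J2  (J2 needs exactly one e-in)

1  (C1 all integral)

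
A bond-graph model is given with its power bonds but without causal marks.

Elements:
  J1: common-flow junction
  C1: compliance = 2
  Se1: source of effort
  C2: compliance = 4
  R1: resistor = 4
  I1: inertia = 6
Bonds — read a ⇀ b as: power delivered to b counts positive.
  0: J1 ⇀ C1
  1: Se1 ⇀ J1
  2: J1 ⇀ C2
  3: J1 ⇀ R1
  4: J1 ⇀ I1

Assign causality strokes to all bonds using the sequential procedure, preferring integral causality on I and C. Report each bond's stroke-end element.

bond 1 →J1  (Se1: effort source, stroke at far end)
bond 0 →J1  (C1: C, integral causality)
bond 2 →J1  (C2: C, integral causality)
bond 4 →I1  (I1: I, integral causality)
bond 3 →J1  (J1 flow already set via bond 4)

bond 0 →J1
bond 1 →J1
bond 2 →J1
bond 3 →J1
bond 4 →I1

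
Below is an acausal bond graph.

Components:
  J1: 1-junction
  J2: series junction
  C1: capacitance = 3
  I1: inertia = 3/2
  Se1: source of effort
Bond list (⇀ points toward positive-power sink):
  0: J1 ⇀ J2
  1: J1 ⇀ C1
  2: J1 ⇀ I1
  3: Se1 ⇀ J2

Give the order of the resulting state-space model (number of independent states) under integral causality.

#3 stroke→J2  (Se1 (Se) sets effort on bond)
#0 stroke→J1  (J2 needs exactly one f-in)
#1 stroke→J1  (C1: C, integral causality)
#2 stroke→I1  (only one flow-in slot at J1)

2  (C1, I1 all integral)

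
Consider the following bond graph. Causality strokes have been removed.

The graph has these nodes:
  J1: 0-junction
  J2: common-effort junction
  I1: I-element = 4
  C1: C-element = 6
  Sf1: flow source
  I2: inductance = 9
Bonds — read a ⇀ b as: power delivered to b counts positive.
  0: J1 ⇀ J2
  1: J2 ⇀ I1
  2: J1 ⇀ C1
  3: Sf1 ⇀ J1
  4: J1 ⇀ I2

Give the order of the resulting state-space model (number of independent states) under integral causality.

#3 |Sf1  (Sf1 (Sf) sets flow on bond)
#1 |I1  (prefer integral on I1)
#0 |J2  (J2 needs exactly one e-in)
#2 |J1  (C1: C, integral causality)
#4 |I2  (J1 effort already set via bond 2)

3  (C1, I1, I2 all integral)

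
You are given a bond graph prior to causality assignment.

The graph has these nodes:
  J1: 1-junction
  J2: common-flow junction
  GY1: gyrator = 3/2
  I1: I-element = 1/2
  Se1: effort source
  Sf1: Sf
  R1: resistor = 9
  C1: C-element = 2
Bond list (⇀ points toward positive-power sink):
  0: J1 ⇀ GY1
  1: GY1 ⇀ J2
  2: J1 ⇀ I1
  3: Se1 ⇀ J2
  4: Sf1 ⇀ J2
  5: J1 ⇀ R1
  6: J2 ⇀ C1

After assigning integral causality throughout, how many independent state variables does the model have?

β3 →J2  (source Se1 imposes e)
β4 →Sf1  (Sf1 fixes flow; stroke at Sf1)
β1 →J2  (common-f at J2 fixed by 4)
β6 →J2  (J2: bond 4 brought flow, rest push out)
β0 →J1  (through GY1, causality inverts; strokes same side of GY1)
β2 →I1  (I1 outputs flow p/I1)
β5 →J1  (J1: bond 2 brought flow, rest push out)

2  (C1, I1 all integral)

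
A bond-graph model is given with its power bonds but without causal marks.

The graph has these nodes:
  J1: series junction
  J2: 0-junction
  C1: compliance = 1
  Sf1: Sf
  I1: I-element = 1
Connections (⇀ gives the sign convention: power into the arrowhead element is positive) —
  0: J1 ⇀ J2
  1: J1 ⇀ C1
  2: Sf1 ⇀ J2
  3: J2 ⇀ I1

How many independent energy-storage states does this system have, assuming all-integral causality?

bond 2 stroke→Sf1  (source Sf1 imposes f)
bond 1 stroke→J1  (prefer integral on C1)
bond 0 stroke→J2  (closing 1-jn rule on J1)
bond 3 stroke→I1  (J2 effort already set via bond 0)

2  (C1, I1 all integral)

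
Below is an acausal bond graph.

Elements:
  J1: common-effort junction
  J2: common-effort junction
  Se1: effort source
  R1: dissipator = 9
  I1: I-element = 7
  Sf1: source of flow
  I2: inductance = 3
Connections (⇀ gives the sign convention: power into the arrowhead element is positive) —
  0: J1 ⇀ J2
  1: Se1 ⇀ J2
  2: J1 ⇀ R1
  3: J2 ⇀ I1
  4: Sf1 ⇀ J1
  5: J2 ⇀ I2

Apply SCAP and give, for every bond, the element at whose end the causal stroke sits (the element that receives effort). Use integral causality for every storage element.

#1 →J2  (Se1 fixes effort; stroke away)
#4 →Sf1  (source Sf1 imposes f)
#0 →J1  (0-jn J2 has e-setter on 1)
#3 →I1  (0-jn J2 has e-setter on 1)
#5 →I2  (J2 effort already set via bond 1)
#2 →R1  (J1: bond 0 brought effort, rest push out)

b0 |J1
b1 |J2
b2 |R1
b3 |I1
b4 |Sf1
b5 |I2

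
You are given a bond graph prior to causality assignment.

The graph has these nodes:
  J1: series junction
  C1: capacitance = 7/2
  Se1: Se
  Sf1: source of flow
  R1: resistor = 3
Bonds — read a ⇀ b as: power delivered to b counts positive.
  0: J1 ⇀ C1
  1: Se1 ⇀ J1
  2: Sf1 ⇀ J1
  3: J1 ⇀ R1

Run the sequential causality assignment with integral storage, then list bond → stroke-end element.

bond 0 →J1
bond 1 →J1
bond 2 →Sf1
bond 3 →J1

#1 |J1  (Se1 (Se) sets effort on bond)
#2 |Sf1  (Sf1 (Sf) sets flow on bond)
#0 |J1  (1-jn J1 has f-setter on 2)
#3 |J1  (J1: bond 2 brought flow, rest push out)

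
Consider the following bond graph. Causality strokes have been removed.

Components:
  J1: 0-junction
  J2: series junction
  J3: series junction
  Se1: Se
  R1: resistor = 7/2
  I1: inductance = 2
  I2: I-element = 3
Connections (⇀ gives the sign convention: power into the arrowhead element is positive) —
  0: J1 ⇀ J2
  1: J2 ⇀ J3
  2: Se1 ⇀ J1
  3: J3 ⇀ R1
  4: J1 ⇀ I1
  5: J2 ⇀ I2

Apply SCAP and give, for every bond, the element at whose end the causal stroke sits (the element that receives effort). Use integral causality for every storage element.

b0 stroke→J2
b1 stroke→J2
b2 stroke→J1
b3 stroke→J3
b4 stroke→I1
b5 stroke→I2

#2 stroke→J1  (Se1 (Se) sets effort on bond)
#0 stroke→J2  (J1: bond 2 brought effort, rest push out)
#4 stroke→I1  (J1 effort already set via bond 2)
#5 stroke→I2  (I2 integral (f out))
#1 stroke→J2  (common-f at J2 fixed by 5)
#3 stroke→J3  (common-f at J3 fixed by 1)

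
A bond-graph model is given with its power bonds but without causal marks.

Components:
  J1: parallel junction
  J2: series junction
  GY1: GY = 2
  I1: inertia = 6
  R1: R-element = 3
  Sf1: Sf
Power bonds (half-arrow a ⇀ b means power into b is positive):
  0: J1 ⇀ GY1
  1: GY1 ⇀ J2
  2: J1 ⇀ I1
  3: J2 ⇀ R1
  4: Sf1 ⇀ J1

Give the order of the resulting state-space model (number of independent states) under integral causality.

1  (I1 all integral)

#4 stroke→Sf1  (Sf1: flow source, stroke at near end)
#2 stroke→I1  (prefer integral on I1)
#0 stroke→J1  (J1 needs exactly one e-in)
#1 stroke→J2  (GY1: gyrator matches bond 0)
#3 stroke→R1  (closing 1-jn rule on J2)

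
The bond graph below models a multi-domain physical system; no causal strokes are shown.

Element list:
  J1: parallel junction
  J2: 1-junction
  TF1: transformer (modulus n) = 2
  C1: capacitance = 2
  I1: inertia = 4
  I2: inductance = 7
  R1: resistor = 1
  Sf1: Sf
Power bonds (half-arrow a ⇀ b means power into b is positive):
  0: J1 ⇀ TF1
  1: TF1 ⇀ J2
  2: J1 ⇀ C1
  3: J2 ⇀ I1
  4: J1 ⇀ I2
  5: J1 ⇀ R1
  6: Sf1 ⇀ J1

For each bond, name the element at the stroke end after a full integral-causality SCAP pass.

β6 stroke at Sf1  (source Sf1 imposes f)
β2 stroke at J1  (C1 outputs effort q/C1)
β0 stroke at TF1  (0-jn J1 has e-setter on 2)
β4 stroke at I2  (common-e at J1 fixed by 2)
β5 stroke at R1  (J1: bond 2 brought effort, rest push out)
β1 stroke at J2  (TF1 one-in-one-out from 0)
β3 stroke at I1  (only one flow-in slot at J2)

b0 stroke at TF1
b1 stroke at J2
b2 stroke at J1
b3 stroke at I1
b4 stroke at I2
b5 stroke at R1
b6 stroke at Sf1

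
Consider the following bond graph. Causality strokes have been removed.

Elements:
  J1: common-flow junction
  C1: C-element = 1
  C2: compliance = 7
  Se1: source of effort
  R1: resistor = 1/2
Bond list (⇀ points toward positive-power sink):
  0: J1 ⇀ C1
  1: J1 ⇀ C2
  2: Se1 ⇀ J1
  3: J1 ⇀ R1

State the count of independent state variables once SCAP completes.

2  (C1, C2 all integral)

#2 |J1  (Se1 (Se) sets effort on bond)
#0 |J1  (C1 outputs effort q/C1)
#1 |J1  (C2 integral (e out))
#3 |R1  (only one flow-in slot at J1)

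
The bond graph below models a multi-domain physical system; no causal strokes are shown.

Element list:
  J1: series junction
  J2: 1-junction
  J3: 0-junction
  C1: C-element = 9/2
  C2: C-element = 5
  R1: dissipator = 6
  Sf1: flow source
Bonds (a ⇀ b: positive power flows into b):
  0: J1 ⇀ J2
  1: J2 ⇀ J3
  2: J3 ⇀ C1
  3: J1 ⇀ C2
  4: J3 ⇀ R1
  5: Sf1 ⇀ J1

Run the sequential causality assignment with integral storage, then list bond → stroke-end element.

β0 stroke→J1
β1 stroke→J2
β2 stroke→J3
β3 stroke→J1
β4 stroke→R1
β5 stroke→Sf1

bond 5 →Sf1  (source Sf1 imposes f)
bond 0 →J1  (J1 flow already set via bond 5)
bond 3 →J1  (J1 flow already set via bond 5)
bond 1 →J2  (J2 flow already set via bond 0)
bond 2 →J3  (C1 integral (e out))
bond 4 →R1  (J3: bond 2 brought effort, rest push out)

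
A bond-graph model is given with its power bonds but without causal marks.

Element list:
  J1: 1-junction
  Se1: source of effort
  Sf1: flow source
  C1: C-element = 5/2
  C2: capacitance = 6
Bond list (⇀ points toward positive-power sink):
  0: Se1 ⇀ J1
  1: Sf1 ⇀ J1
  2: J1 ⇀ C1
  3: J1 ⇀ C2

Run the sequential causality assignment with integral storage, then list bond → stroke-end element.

#0 |J1  (source Se1 imposes e)
#1 |Sf1  (Sf1 fixes flow; stroke at Sf1)
#2 |J1  (1-jn J1 has f-setter on 1)
#3 |J1  (J1: bond 1 brought flow, rest push out)

b0 →J1
b1 →Sf1
b2 →J1
b3 →J1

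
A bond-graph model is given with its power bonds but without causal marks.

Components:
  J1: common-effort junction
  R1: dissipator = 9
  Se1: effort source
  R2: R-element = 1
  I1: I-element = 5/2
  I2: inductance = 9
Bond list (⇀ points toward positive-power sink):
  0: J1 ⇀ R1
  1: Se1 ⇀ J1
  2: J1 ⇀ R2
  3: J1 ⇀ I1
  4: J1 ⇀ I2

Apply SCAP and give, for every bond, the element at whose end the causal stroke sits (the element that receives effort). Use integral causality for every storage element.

bond 0 stroke→R1
bond 1 stroke→J1
bond 2 stroke→R2
bond 3 stroke→I1
bond 4 stroke→I2

β1 →J1  (source Se1 imposes e)
β0 →R1  (J1: bond 1 brought effort, rest push out)
β2 →R2  (0-jn J1 has e-setter on 1)
β3 →I1  (J1 effort already set via bond 1)
β4 →I2  (J1 effort already set via bond 1)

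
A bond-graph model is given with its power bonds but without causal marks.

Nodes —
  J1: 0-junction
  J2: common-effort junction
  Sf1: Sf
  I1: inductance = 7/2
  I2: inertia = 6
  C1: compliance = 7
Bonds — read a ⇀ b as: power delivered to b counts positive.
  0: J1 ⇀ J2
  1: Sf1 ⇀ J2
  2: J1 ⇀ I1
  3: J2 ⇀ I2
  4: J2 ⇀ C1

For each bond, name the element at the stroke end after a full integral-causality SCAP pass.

#1 |Sf1  (source Sf1 imposes f)
#2 |I1  (I1 outputs flow p/I1)
#0 |J1  (only one effort-in slot at J1)
#3 |I2  (I2 outputs flow p/I2)
#4 |J2  (J2: last free bond brings effort in)

#0 |J1
#1 |Sf1
#2 |I1
#3 |I2
#4 |J2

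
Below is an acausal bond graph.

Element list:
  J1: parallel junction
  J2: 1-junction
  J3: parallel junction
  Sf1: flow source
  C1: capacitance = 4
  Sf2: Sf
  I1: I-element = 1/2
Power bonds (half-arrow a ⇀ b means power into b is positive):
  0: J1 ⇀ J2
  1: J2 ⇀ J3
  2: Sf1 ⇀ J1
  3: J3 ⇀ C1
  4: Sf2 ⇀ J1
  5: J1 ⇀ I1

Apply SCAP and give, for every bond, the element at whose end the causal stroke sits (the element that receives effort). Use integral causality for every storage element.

#2 |Sf1  (Sf1: flow source, stroke at near end)
#4 |Sf2  (Sf2 (Sf) sets flow on bond)
#3 |J3  (C1 outputs effort q/C1)
#1 |J2  (J3: bond 3 brought effort, rest push out)
#0 |J1  (J2 needs exactly one f-in)
#5 |I1  (0-jn J1 has e-setter on 0)

#0 stroke at J1
#1 stroke at J2
#2 stroke at Sf1
#3 stroke at J3
#4 stroke at Sf2
#5 stroke at I1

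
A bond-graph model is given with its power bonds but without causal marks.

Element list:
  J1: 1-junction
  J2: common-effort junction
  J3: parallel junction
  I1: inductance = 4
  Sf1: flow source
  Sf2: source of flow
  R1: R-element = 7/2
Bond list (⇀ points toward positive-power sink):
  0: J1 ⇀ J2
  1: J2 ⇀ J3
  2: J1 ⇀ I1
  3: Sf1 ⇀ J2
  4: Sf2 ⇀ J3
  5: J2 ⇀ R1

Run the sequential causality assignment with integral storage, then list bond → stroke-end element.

b3 →Sf1  (source Sf1 imposes f)
b4 →Sf2  (Sf2 fixes flow; stroke at Sf2)
b1 →J3  (J3: last free bond brings effort in)
b2 →I1  (I1 integral (f out))
b0 →J1  (J1: bond 2 brought flow, rest push out)
b5 →J2  (J2: last free bond brings effort in)

bond 0 stroke→J1
bond 1 stroke→J3
bond 2 stroke→I1
bond 3 stroke→Sf1
bond 4 stroke→Sf2
bond 5 stroke→J2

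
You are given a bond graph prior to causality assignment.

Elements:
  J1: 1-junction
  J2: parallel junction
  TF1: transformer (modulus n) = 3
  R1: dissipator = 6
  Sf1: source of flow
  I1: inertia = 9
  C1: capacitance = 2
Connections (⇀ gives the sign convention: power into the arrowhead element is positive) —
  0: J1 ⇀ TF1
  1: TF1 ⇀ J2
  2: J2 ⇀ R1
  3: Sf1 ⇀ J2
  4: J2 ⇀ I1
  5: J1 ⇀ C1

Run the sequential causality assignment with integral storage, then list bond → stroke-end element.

bond 3 →Sf1  (Sf1: flow source, stroke at near end)
bond 4 →I1  (I1 integral (f out))
bond 5 →J1  (prefer integral on C1)
bond 0 →TF1  (only one flow-in slot at J1)
bond 1 →J2  (through TF1, causality passes straight; one stroke at TF1)
bond 2 →R1  (common-e at J2 fixed by 1)

bond 0 stroke→TF1
bond 1 stroke→J2
bond 2 stroke→R1
bond 3 stroke→Sf1
bond 4 stroke→I1
bond 5 stroke→J1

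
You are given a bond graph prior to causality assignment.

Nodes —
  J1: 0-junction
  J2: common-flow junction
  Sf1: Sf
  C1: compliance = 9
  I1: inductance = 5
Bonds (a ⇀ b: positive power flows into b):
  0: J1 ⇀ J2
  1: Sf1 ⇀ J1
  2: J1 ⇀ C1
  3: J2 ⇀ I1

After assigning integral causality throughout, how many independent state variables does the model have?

#1 stroke→Sf1  (Sf1 fixes flow; stroke at Sf1)
#2 stroke→J1  (C1 integral (e out))
#0 stroke→J2  (J1: bond 2 brought effort, rest push out)
#3 stroke→I1  (J2 needs exactly one f-in)

2  (C1, I1 all integral)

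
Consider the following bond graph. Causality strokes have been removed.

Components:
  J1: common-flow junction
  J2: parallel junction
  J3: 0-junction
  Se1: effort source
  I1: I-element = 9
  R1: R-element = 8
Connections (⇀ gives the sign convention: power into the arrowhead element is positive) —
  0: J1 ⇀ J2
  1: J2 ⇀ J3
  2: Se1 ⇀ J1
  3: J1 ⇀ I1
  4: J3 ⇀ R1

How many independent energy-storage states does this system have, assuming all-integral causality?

1  (I1 all integral)

β2 stroke at J1  (Se1 (Se) sets effort on bond)
β3 stroke at I1  (I1 integral (f out))
β0 stroke at J1  (J1 flow already set via bond 3)
β1 stroke at J2  (J2 needs exactly one e-in)
β4 stroke at J3  (J3: last free bond brings effort in)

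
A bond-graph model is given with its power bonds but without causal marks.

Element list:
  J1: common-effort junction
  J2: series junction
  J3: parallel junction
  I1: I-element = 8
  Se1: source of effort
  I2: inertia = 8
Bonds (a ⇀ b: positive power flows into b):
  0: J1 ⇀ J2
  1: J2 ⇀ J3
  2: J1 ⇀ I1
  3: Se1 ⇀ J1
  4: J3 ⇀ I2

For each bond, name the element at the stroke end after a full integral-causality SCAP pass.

β3 stroke at J1  (Se1 fixes effort; stroke away)
β0 stroke at J2  (common-e at J1 fixed by 3)
β2 stroke at I1  (0-jn J1 has e-setter on 3)
β1 stroke at J3  (J2: last free bond brings flow in)
β4 stroke at I2  (0-jn J3 has e-setter on 1)

b0 |J2
b1 |J3
b2 |I1
b3 |J1
b4 |I2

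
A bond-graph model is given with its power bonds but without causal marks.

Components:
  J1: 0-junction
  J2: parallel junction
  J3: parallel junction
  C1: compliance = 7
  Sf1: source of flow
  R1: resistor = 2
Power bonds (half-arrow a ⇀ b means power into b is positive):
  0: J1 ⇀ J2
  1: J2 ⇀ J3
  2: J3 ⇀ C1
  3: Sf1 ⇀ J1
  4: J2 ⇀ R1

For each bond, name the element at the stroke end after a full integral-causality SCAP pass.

#3 →Sf1  (Sf1 fixes flow; stroke at Sf1)
#0 →J1  (only one effort-in slot at J1)
#2 →J3  (C1 outputs effort q/C1)
#1 →J2  (J3: bond 2 brought effort, rest push out)
#4 →R1  (common-e at J2 fixed by 1)

bond 0 |J1
bond 1 |J2
bond 2 |J3
bond 3 |Sf1
bond 4 |R1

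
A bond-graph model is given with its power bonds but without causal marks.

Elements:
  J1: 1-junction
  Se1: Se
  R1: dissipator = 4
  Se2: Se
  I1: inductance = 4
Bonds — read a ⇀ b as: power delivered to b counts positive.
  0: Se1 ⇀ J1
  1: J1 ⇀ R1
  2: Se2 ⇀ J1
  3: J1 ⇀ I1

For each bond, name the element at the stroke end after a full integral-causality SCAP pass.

#0 →J1  (source Se1 imposes e)
#2 →J1  (Se2 fixes effort; stroke away)
#3 →I1  (I1: I, integral causality)
#1 →J1  (1-jn J1 has f-setter on 3)

β0 stroke at J1
β1 stroke at J1
β2 stroke at J1
β3 stroke at I1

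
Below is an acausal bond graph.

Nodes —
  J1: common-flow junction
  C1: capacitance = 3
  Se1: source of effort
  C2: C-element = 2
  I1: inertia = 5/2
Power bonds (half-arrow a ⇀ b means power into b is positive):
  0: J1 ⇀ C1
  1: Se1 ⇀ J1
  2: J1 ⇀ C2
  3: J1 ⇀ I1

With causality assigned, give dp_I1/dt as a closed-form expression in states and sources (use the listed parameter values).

dp_I1/dt = E_Se1 - q_C1/3 - q_C2/2

β1 stroke at J1  (source Se1 imposes e)
β0 stroke at J1  (C1 outputs effort q/C1)
β2 stroke at J1  (C2 integral (e out))
β3 stroke at I1  (only one flow-in slot at J1)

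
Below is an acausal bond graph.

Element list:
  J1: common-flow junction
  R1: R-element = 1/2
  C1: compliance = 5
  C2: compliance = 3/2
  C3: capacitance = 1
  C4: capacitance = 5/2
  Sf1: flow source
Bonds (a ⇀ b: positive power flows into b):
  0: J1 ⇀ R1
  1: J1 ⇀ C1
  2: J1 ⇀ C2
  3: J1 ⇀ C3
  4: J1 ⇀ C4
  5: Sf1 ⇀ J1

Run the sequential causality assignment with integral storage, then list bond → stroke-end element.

β5 |Sf1  (Sf1: flow source, stroke at near end)
β0 |J1  (J1 flow already set via bond 5)
β1 |J1  (J1: bond 5 brought flow, rest push out)
β2 |J1  (J1: bond 5 brought flow, rest push out)
β3 |J1  (1-jn J1 has f-setter on 5)
β4 |J1  (J1: bond 5 brought flow, rest push out)

#0 |J1
#1 |J1
#2 |J1
#3 |J1
#4 |J1
#5 |Sf1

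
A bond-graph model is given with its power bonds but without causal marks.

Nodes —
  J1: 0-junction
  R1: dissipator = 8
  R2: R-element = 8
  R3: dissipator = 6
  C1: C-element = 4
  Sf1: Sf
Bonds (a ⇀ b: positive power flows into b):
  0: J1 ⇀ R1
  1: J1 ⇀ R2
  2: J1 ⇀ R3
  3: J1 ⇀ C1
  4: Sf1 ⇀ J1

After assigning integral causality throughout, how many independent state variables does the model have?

#4 →Sf1  (Sf1: flow source, stroke at near end)
#3 →J1  (C1 outputs effort q/C1)
#0 →R1  (common-e at J1 fixed by 3)
#1 →R2  (0-jn J1 has e-setter on 3)
#2 →R3  (J1: bond 3 brought effort, rest push out)

1  (C1 all integral)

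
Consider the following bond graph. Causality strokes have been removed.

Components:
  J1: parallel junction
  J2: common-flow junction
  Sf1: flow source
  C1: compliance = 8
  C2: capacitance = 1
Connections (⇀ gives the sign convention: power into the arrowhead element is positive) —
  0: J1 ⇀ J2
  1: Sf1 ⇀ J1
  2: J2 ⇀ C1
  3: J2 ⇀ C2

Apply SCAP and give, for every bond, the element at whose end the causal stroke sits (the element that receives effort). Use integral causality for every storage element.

b0 |J1
b1 |Sf1
b2 |J2
b3 |J2

β1 stroke→Sf1  (Sf1: flow source, stroke at near end)
β0 stroke→J1  (J1 needs exactly one e-in)
β2 stroke→J2  (J2: bond 0 brought flow, rest push out)
β3 stroke→J2  (J2: bond 0 brought flow, rest push out)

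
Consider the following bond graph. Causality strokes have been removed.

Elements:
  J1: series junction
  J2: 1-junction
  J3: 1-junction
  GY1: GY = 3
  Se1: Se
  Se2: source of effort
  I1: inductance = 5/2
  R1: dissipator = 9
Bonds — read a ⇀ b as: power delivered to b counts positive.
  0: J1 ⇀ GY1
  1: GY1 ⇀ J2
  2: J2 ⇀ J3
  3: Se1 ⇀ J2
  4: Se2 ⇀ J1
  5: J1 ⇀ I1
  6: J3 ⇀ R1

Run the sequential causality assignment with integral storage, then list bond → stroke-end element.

bond 0 |J1
bond 1 |J2
bond 2 |J3
bond 3 |J2
bond 4 |J1
bond 5 |I1
bond 6 |R1

bond 3 stroke→J2  (Se1 (Se) sets effort on bond)
bond 4 stroke→J1  (Se2: effort source, stroke at far end)
bond 5 stroke→I1  (prefer integral on I1)
bond 0 stroke→J1  (J1: bond 5 brought flow, rest push out)
bond 1 stroke→J2  (GY1 both-in/both-out from 0)
bond 2 stroke→J3  (J2 needs exactly one f-in)
bond 6 stroke→R1  (closing 1-jn rule on J3)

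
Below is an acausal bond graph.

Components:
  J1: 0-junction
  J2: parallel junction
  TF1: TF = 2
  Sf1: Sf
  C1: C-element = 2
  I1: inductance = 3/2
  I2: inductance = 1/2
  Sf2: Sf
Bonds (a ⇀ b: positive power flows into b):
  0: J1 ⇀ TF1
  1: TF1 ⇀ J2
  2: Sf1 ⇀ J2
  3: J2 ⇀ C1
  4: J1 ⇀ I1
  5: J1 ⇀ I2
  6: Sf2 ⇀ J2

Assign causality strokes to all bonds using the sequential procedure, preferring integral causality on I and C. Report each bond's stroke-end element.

#2 |Sf1  (Sf1: flow source, stroke at near end)
#6 |Sf2  (Sf2 fixes flow; stroke at Sf2)
#3 |J2  (C1: C, integral causality)
#1 |TF1  (J2 effort already set via bond 3)
#0 |J1  (TF1 one-in-one-out from 1)
#4 |I1  (0-jn J1 has e-setter on 0)
#5 |I2  (common-e at J1 fixed by 0)

β0 |J1
β1 |TF1
β2 |Sf1
β3 |J2
β4 |I1
β5 |I2
β6 |Sf2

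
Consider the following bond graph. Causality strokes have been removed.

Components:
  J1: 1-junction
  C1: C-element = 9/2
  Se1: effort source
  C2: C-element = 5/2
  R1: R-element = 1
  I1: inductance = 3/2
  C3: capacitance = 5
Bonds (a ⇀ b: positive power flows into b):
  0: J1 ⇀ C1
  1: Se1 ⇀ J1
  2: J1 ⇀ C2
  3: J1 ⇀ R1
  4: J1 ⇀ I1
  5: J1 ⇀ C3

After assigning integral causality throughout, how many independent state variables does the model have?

4  (C1, C2, C3, I1 all integral)

β1 stroke at J1  (Se1 fixes effort; stroke away)
β0 stroke at J1  (C1 outputs effort q/C1)
β2 stroke at J1  (C2 integral (e out))
β4 stroke at I1  (prefer integral on I1)
β3 stroke at J1  (J1 flow already set via bond 4)
β5 stroke at J1  (1-jn J1 has f-setter on 4)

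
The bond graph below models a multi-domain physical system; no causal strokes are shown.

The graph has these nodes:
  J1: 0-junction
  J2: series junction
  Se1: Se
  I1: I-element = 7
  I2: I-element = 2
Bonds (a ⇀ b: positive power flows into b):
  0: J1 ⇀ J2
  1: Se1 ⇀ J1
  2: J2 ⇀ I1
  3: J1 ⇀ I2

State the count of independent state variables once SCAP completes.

#1 stroke→J1  (Se1 fixes effort; stroke away)
#0 stroke→J2  (common-e at J1 fixed by 1)
#3 stroke→I2  (J1 effort already set via bond 1)
#2 stroke→I1  (J2: last free bond brings flow in)

2  (I1, I2 all integral)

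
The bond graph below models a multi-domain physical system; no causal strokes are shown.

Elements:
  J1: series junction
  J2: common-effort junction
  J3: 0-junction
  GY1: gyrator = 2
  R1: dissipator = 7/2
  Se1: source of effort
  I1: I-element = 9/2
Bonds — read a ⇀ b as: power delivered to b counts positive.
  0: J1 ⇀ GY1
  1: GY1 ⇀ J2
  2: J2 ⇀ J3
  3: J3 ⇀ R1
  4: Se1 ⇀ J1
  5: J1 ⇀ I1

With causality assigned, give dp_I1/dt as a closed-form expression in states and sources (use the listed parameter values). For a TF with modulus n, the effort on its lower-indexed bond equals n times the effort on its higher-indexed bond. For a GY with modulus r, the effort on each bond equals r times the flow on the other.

bond 4 →J1  (Se1: effort source, stroke at far end)
bond 5 →I1  (I1 outputs flow p/I1)
bond 0 →J1  (common-f at J1 fixed by 5)
bond 1 →J2  (GY1 both-in/both-out from 0)
bond 2 →J3  (J2: bond 1 brought effort, rest push out)
bond 3 →R1  (0-jn J3 has e-setter on 2)

dp_I1/dt = E_Se1 - 16*p_I1/63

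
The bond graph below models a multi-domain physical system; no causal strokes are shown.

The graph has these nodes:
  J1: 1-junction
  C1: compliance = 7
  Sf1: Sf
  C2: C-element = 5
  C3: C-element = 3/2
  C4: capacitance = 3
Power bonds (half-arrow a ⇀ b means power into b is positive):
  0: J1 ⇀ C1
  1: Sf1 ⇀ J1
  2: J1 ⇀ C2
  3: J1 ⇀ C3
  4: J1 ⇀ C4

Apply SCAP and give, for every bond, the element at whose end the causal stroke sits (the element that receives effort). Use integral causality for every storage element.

bond 0 stroke at J1
bond 1 stroke at Sf1
bond 2 stroke at J1
bond 3 stroke at J1
bond 4 stroke at J1

bond 1 |Sf1  (Sf1 (Sf) sets flow on bond)
bond 0 |J1  (1-jn J1 has f-setter on 1)
bond 2 |J1  (J1: bond 1 brought flow, rest push out)
bond 3 |J1  (common-f at J1 fixed by 1)
bond 4 |J1  (J1: bond 1 brought flow, rest push out)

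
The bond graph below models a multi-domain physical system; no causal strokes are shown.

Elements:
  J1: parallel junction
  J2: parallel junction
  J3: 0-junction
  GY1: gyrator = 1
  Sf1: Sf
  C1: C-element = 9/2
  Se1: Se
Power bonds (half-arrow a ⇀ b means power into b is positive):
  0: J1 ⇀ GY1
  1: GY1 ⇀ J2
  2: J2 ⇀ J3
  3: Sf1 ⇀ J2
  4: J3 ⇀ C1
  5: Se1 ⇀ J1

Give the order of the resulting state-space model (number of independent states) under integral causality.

bond 3 stroke at Sf1  (Sf1 (Sf) sets flow on bond)
bond 5 stroke at J1  (source Se1 imposes e)
bond 0 stroke at GY1  (J1: bond 5 brought effort, rest push out)
bond 1 stroke at GY1  (GY1 both-in/both-out from 0)
bond 2 stroke at J2  (J2 needs exactly one e-in)
bond 4 stroke at J3  (J3: last free bond brings effort in)

1  (C1 all integral)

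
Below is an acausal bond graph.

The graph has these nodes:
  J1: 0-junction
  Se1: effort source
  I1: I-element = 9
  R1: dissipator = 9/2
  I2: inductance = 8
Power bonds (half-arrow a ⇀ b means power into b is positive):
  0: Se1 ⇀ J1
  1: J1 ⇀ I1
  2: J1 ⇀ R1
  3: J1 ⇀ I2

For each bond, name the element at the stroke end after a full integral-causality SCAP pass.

bond 0 →J1
bond 1 →I1
bond 2 →R1
bond 3 →I2

bond 0 stroke→J1  (source Se1 imposes e)
bond 1 stroke→I1  (J1 effort already set via bond 0)
bond 2 stroke→R1  (J1 effort already set via bond 0)
bond 3 stroke→I2  (J1 effort already set via bond 0)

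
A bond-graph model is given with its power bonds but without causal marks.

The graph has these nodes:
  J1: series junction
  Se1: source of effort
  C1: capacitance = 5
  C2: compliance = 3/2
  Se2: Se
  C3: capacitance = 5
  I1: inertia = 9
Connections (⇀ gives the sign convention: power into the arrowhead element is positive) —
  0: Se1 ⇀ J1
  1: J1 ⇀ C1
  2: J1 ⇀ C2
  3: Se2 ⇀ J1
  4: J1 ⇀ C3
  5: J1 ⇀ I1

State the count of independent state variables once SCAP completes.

#0 stroke→J1  (Se1: effort source, stroke at far end)
#3 stroke→J1  (Se2 (Se) sets effort on bond)
#1 stroke→J1  (C1 integral (e out))
#2 stroke→J1  (prefer integral on C2)
#4 stroke→J1  (prefer integral on C3)
#5 stroke→I1  (only one flow-in slot at J1)

4  (C1, C2, C3, I1 all integral)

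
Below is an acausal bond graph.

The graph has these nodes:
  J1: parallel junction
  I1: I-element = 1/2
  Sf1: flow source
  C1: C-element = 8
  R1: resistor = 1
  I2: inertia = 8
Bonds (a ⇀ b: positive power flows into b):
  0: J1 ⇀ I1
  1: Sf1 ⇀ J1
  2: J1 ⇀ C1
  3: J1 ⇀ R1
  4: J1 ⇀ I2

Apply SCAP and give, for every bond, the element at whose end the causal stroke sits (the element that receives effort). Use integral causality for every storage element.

bond 0 →I1
bond 1 →Sf1
bond 2 →J1
bond 3 →R1
bond 4 →I2

bond 1 |Sf1  (Sf1 (Sf) sets flow on bond)
bond 0 |I1  (I1 integral (f out))
bond 2 |J1  (C1 outputs effort q/C1)
bond 3 |R1  (J1: bond 2 brought effort, rest push out)
bond 4 |I2  (0-jn J1 has e-setter on 2)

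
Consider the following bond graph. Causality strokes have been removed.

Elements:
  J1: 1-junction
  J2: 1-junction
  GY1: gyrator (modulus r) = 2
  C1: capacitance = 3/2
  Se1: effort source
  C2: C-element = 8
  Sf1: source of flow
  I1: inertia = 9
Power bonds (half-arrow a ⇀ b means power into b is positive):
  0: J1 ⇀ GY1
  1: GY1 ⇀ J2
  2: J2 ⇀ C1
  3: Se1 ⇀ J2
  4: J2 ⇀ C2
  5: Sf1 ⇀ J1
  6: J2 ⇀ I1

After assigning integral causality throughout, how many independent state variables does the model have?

b3 stroke at J2  (Se1: effort source, stroke at far end)
b5 stroke at Sf1  (Sf1 (Sf) sets flow on bond)
b0 stroke at J1  (common-f at J1 fixed by 5)
b1 stroke at J2  (GY1 both-in/both-out from 0)
b2 stroke at J2  (C1 outputs effort q/C1)
b4 stroke at J2  (C2 integral (e out))
b6 stroke at I1  (only one flow-in slot at J2)

3  (C1, C2, I1 all integral)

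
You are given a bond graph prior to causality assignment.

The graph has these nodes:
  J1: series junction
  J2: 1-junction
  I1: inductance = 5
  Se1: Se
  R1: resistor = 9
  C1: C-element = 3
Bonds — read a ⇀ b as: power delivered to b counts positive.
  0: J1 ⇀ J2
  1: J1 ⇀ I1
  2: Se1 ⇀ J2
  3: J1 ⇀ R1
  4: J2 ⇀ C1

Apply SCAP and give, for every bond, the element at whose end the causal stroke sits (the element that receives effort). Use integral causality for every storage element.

#2 |J2  (Se1: effort source, stroke at far end)
#1 |I1  (I1 outputs flow p/I1)
#0 |J1  (1-jn J1 has f-setter on 1)
#3 |J1  (J1 flow already set via bond 1)
#4 |J2  (J2 flow already set via bond 0)

β0 stroke at J1
β1 stroke at I1
β2 stroke at J2
β3 stroke at J1
β4 stroke at J2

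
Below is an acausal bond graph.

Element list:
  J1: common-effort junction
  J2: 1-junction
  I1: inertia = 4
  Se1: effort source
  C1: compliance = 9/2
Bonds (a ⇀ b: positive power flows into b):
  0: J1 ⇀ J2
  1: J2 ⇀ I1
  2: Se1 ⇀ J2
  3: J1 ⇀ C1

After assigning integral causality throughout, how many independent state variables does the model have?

2  (C1, I1 all integral)

#2 |J2  (source Se1 imposes e)
#1 |I1  (I1: I, integral causality)
#0 |J2  (J2 flow already set via bond 1)
#3 |J1  (closing 0-jn rule on J1)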